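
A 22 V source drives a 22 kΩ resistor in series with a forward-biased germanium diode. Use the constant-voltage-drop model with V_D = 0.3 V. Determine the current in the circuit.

KVL around the loop: 22 = V_D + I·R = 0.3 + I × 22 kΩ.
So I = (22 − 0.3) / 22 kΩ = 21.7 / 22 = 0.986 mA.

I ≈ 0.99 mA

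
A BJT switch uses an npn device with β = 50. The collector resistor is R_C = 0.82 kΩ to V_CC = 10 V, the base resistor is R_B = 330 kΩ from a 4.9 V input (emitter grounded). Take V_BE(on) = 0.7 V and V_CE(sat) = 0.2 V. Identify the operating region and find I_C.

active; I_C ≈ 0.64 mA

Assume active. Base-emitter loop: I_B = (V_BB − V_BE)/R_B = (4.9 − 0.7)/330 = 0.0127 mA.
I_C = β·I_B = 50×0.0127 = 0.636 mA.
V_CE = V_CC − I_C·R_C = 10 − 0.636×0.82 = 9.48 V > V_CE(sat), so the active-region assumption holds.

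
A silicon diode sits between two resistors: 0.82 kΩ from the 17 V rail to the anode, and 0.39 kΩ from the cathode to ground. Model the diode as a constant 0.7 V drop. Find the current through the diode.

I ≈ 13 mA

The two resistors are in series with the diode, so KVL gives 17 = I·0.82 + 0.7 + I·0.39.
I = (17 − 0.7) / (0.82 + 0.39) kΩ = 16.3 / 1.21 = 13.5 mA.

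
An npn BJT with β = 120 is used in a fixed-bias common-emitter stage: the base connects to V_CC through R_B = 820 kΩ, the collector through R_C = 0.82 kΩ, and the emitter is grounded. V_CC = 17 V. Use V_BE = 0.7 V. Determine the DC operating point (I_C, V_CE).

I_C ≈ 2.4 mA, V_CE ≈ 15 V

Base loop: V_CC = I_B·R_B + V_BE, so I_B = (17 − 0.7)/820 kΩ = 0.0199 mA.
In the active region I_C = β·I_B = 120 × 0.0199 = 2.39 mA.
Collector loop: V_CE = V_CC − I_C·R_C = 17 − 2.39×0.82 = 15 V.
Since V_CE = 15 V > V_CE(sat) ≈ 0.2 V, the transistor is in the active region as assumed.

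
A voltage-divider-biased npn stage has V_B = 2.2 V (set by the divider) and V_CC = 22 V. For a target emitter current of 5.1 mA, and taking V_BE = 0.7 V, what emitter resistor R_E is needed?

V_E = V_B − V_BE = 2.2 − 0.7 = 1.5 V.
R_E = V_E / I_E = 1.5 / 5.1 = 0.294 kΩ.

R_E ≈ 0.29 kΩ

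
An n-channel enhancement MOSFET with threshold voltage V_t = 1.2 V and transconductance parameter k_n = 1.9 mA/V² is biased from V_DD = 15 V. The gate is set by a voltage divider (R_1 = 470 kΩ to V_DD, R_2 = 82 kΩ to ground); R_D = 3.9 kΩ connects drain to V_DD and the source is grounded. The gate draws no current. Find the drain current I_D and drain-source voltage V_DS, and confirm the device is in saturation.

I_D ≈ 1 mA, V_DS ≈ 11 V

V_G = V_DD·R_2/(R_1+R_2) = 15×82/552 = 2.23 V. With the source grounded, V_GS = V_G = 2.23 V.
Assume saturation: I_D = (k_n/2)(V_GS − V_t)² = (1.9/2)×(2.23 − 1.2)² = 0.95×1.03² = 1 mA.
V_DS = V_DD − I_D·R_D = 15 − 1×3.9 = 11.1 V.
Saturation requires V_DS ≥ V_GS − V_t = 1.03 V; 11.1 ≥ 1.03 ✓.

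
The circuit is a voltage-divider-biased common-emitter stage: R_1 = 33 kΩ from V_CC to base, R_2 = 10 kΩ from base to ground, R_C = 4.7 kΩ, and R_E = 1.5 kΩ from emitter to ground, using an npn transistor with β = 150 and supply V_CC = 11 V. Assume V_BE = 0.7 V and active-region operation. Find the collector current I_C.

I_C ≈ 1.2 mA

Thevenize the base divider: V_Th = V_CC·R_2/(R_1+R_2) = 11×10/43 = 2.56 V, R_Th = R_1‖R_2 = 7.67 kΩ.
Base-emitter loop: V_Th = I_B·R_Th + V_BE + (β+1)I_B·R_E, so I_B = (2.56 − 0.7) / (7.67 + 151×1.5) = 0.00793 mA.
I_C = β·I_B = 150×0.00793 = 1.19 mA, and I_E = (β+1)I_B = 1.2 mA.
V_CE = V_CC − I_C·R_C − I_E·R_E = 11 − 1.19×4.7 − 1.2×1.5 = 3.61 V.
V_CE = 3.61 V > 0.2 V confirms active-region operation.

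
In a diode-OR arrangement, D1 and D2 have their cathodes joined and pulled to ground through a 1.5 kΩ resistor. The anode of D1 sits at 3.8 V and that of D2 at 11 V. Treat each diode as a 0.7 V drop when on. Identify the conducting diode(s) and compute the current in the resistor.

Assume both conduct. Then node N would need to be at both 3.8−0.7 = 3.1 V and 11−0.7 = 10.3 V, which is impossible.
Assume only D2 conducts: V_N = 11 − 0.7 = 10.3 V, so I_R = 10.3/1.5 = 6.87 mA.
Check D1: its anode-to-cathode voltage is 3.8 − 10.3 = -6.5 V < 0.7 V, so it is off. The assumption is consistent.

Only D2 conducts; I_R ≈ 6.9 mA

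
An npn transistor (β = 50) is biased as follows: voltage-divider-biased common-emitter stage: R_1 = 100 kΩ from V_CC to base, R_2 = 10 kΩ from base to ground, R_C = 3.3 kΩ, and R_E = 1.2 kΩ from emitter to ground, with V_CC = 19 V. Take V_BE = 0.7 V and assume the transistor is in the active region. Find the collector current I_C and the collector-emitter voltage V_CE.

Thevenize the base divider: V_Th = V_CC·R_2/(R_1+R_2) = 19×10/110 = 1.73 V, R_Th = R_1‖R_2 = 9.09 kΩ.
Base-emitter loop: V_Th = I_B·R_Th + V_BE + (β+1)I_B·R_E, so I_B = (1.73 − 0.7) / (9.09 + 51×1.2) = 0.0146 mA.
I_C = β·I_B = 50×0.0146 = 0.731 mA, and I_E = (β+1)I_B = 0.745 mA.
V_CE = V_CC − I_C·R_C − I_E·R_E = 19 − 0.731×3.3 − 0.745×1.2 = 15.7 V.
V_CE = 15.7 V > 0.2 V confirms active-region operation.

I_C ≈ 0.73 mA, V_CE ≈ 16 V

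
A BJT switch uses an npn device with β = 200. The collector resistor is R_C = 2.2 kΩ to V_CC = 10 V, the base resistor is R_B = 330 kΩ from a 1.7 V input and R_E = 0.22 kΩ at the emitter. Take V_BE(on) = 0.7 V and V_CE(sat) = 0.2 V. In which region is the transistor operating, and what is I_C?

active; I_C ≈ 0.53 mA

Assume active. Base-emitter loop: I_B = (V_BB − V_BE)/(R_B + (β+1)R_E) = (1.7 − 0.7)/(330 + 201×0.22) = 0.00267 mA.
I_C = β·I_B = 200×0.00267 = 0.534 mA.
V_CE = V_CC − I_C·R_C − I_E·R_E = 10 − 0.534×2.2 − 0.537×0.22 = 8.71 V > V_CE(sat), so the active-region assumption holds.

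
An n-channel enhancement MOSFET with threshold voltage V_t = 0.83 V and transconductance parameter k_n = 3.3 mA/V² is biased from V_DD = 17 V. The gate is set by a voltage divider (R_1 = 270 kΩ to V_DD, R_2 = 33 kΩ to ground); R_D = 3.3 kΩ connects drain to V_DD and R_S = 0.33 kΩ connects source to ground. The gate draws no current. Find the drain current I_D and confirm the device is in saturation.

I_D ≈ 0.88 mA

V_G = V_DD·R_2/(R_1+R_2) = 17×33/303 = 1.85 V.
Assume saturation: I_D = (k_n/2)(V_GS − V_t)² with V_GS = V_G − I_D·R_S = 1.85 − 0.33·I_D.
Substituting gives 0.18·I_D² − 2.11·I_D + 1.72 = 0, with roots I_D = 0.881 or 10.9 mA.
The root I_D = 10.9 mA gives V_GS = -1.74 V ≤ V_t, so take I_D = 0.881 mA.
Then V_GS = 1.56 V and V_DS = V_DD − I_D(R_D+R_S) = 17 − 0.881×3.63 = 13.8 V.
Saturation requires V_DS ≥ V_GS − V_t = 0.731 V; 13.8 ≥ 0.731 ✓.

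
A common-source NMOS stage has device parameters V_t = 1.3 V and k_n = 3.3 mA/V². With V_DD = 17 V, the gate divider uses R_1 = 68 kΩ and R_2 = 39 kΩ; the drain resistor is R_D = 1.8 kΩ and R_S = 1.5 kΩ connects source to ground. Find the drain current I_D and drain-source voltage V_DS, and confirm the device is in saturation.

I_D ≈ 2.5 mA, V_DS ≈ 8.9 V

V_G = V_DD·R_2/(R_1+R_2) = 17×39/107 = 6.2 V.
Assume saturation: I_D = (k_n/2)(V_GS − V_t)² with V_GS = V_G − I_D·R_S = 6.2 − 1.5·I_D.
Substituting gives 3.71·I_D² − 25.2·I_D + 39.6 = 0, with roots I_D = 2.45 or 4.35 mA.
The root I_D = 4.35 mA gives V_GS = -0.323 V ≤ V_t, so take I_D = 2.45 mA.
Then V_GS = 2.52 V and V_DS = V_DD − I_D(R_D+R_S) = 17 − 2.45×3.3 = 8.91 V.
Saturation requires V_DS ≥ V_GS − V_t = 1.22 V; 8.91 ≥ 1.22 ✓.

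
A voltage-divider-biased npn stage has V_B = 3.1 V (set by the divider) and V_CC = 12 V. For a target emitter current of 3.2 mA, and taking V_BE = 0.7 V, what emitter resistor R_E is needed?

V_E = V_B − V_BE = 3.1 − 0.7 = 2.4 V.
R_E = V_E / I_E = 2.4 / 3.2 = 0.75 kΩ.

R_E ≈ 0.75 kΩ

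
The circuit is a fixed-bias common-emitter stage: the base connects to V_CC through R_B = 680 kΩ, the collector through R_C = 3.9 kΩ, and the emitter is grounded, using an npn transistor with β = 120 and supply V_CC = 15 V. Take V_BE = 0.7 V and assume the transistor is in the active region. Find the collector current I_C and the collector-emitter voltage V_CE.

I_C ≈ 2.5 mA, V_CE ≈ 5.2 V

Base loop: V_CC = I_B·R_B + V_BE, so I_B = (15 − 0.7)/680 kΩ = 0.021 mA.
In the active region I_C = β·I_B = 120 × 0.021 = 2.52 mA.
Collector loop: V_CE = V_CC − I_C·R_C = 15 − 2.52×3.9 = 5.16 V.
Since V_CE = 5.16 V > V_CE(sat) ≈ 0.2 V, the transistor is in the active region as assumed.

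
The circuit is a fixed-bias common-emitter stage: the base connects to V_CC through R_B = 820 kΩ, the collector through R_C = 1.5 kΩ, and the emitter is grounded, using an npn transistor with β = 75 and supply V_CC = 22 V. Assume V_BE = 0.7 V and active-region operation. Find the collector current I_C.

I_C ≈ 1.9 mA

Base loop: V_CC = I_B·R_B + V_BE, so I_B = (22 − 0.7)/820 kΩ = 0.026 mA.
In the active region I_C = β·I_B = 75 × 0.026 = 1.95 mA.
Collector loop: V_CE = V_CC − I_C·R_C = 22 − 1.95×1.5 = 19.1 V.
Since V_CE = 19.1 V > V_CE(sat) ≈ 0.2 V, the transistor is in the active region as assumed.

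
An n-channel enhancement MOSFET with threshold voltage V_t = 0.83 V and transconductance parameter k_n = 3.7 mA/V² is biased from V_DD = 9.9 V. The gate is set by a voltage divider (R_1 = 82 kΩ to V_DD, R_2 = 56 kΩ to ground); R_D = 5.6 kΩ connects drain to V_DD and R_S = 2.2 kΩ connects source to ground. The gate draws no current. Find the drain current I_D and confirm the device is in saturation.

V_G = V_DD·R_2/(R_1+R_2) = 9.9×56/138 = 4.02 V.
Assume saturation: I_D = (k_n/2)(V_GS − V_t)² with V_GS = V_G − I_D·R_S = 4.02 − 2.2·I_D.
Substituting gives 8.95·I_D² − 26.9·I_D + 18.8 = 0, with roots I_D = 1.1 or 1.91 mA.
The root I_D = 1.91 mA gives V_GS = -0.186 V ≤ V_t, so take I_D = 1.1 mA.
Then V_GS = 1.6 V and V_DS = V_DD − I_D(R_D+R_S) = 9.9 − 1.1×7.8 = 1.33 V.
Saturation requires V_DS ≥ V_GS − V_t = 0.771 V; 1.33 ≥ 0.771 ✓.

I_D ≈ 1.1 mA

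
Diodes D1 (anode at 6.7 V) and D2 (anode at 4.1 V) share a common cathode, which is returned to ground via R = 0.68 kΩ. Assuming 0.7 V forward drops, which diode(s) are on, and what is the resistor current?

Only D1 conducts; I_R ≈ 8.8 mA

Assume both conduct. Then node N would need to be at both 6.7−0.7 = 6 V and 4.1−0.7 = 3.4 V, which is impossible.
Assume only D1 conducts: V_N = 6.7 − 0.7 = 6 V, so I_R = 6/0.68 = 8.82 mA.
Check D2: its anode-to-cathode voltage is 4.1 − 6 = -1.9 V < 0.7 V, so it is off. The assumption is consistent.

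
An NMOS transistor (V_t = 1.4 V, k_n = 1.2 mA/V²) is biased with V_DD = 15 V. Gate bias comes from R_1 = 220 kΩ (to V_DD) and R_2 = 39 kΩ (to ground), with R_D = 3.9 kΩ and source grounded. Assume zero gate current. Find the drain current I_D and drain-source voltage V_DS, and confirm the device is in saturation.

V_G = V_DD·R_2/(R_1+R_2) = 15×39/259 = 2.26 V. With the source grounded, V_GS = V_G = 2.26 V.
Assume saturation: I_D = (k_n/2)(V_GS − V_t)² = (1.2/2)×(2.26 − 1.4)² = 0.6×0.859² = 0.442 mA.
V_DS = V_DD − I_D·R_D = 15 − 0.442×3.9 = 13.3 V.
Saturation requires V_DS ≥ V_GS − V_t = 0.859 V; 13.3 ≥ 0.859 ✓.

I_D ≈ 0.44 mA, V_DS ≈ 13 V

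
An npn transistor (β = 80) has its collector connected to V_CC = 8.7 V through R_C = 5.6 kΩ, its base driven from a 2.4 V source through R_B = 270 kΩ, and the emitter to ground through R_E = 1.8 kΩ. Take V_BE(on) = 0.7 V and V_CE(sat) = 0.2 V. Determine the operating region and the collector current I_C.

active; I_C ≈ 0.33 mA

Assume active. Base-emitter loop: I_B = (V_BB − V_BE)/(R_B + (β+1)R_E) = (2.4 − 0.7)/(270 + 81×1.8) = 0.00409 mA.
I_C = β·I_B = 80×0.00409 = 0.327 mA.
V_CE = V_CC − I_C·R_C − I_E·R_E = 8.7 − 0.327×5.6 − 0.331×1.8 = 6.27 V > V_CE(sat), so the active-region assumption holds.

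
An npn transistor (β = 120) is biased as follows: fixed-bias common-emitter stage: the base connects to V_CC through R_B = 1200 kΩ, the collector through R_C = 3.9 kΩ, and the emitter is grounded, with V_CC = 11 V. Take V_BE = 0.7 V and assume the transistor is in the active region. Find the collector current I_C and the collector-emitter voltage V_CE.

Base loop: V_CC = I_B·R_B + V_BE, so I_B = (11 − 0.7)/1200 kΩ = 0.00858 mA.
In the active region I_C = β·I_B = 120 × 0.00858 = 1.03 mA.
Collector loop: V_CE = V_CC − I_C·R_C = 11 − 1.03×3.9 = 6.98 V.
Since V_CE = 6.98 V > V_CE(sat) ≈ 0.2 V, the transistor is in the active region as assumed.

I_C ≈ 1 mA, V_CE ≈ 7 V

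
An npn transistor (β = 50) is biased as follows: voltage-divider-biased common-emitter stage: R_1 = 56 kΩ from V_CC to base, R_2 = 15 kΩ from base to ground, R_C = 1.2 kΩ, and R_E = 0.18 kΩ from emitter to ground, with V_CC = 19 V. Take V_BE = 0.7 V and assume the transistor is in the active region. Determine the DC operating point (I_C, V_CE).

I_C ≈ 7.9 mA, V_CE ≈ 8.1 V

Thevenize the base divider: V_Th = V_CC·R_2/(R_1+R_2) = 19×15/71 = 4.01 V, R_Th = R_1‖R_2 = 11.8 kΩ.
Base-emitter loop: V_Th = I_B·R_Th + V_BE + (β+1)I_B·R_E, so I_B = (4.01 − 0.7) / (11.8 + 51×0.18) = 0.158 mA.
I_C = β·I_B = 50×0.158 = 7.89 mA, and I_E = (β+1)I_B = 8.04 mA.
V_CE = V_CC − I_C·R_C − I_E·R_E = 19 − 7.89×1.2 − 8.04×0.18 = 8.09 V.
V_CE = 8.09 V > 0.2 V confirms active-region operation.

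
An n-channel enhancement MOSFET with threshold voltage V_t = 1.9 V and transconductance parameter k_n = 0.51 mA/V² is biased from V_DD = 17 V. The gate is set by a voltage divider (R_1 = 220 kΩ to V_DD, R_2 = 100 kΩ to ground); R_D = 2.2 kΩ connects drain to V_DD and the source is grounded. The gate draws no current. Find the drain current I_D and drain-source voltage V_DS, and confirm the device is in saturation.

V_G = V_DD·R_2/(R_1+R_2) = 17×100/320 = 5.31 V. With the source grounded, V_GS = V_G = 5.31 V.
Assume saturation: I_D = (k_n/2)(V_GS − V_t)² = (0.51/2)×(5.31 − 1.9)² = 0.255×3.41² = 2.97 mA.
V_DS = V_DD − I_D·R_D = 17 − 2.97×2.2 = 10.5 V.
Saturation requires V_DS ≥ V_GS − V_t = 3.41 V; 10.5 ≥ 3.41 ✓.

I_D ≈ 3 mA, V_DS ≈ 10 V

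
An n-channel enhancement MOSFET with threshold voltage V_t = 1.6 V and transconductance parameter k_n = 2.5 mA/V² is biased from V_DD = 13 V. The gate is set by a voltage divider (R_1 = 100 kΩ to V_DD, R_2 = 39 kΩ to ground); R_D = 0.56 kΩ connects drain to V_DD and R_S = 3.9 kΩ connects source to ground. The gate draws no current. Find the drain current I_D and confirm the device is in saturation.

I_D ≈ 0.38 mA

V_G = V_DD·R_2/(R_1+R_2) = 13×39/139 = 3.65 V.
Assume saturation: I_D = (k_n/2)(V_GS − V_t)² with V_GS = V_G − I_D·R_S = 3.65 − 3.9·I_D.
Substituting gives 19·I_D² − 21·I_D + 5.24 = 0, with roots I_D = 0.383 or 0.72 mA.
The root I_D = 0.72 mA gives V_GS = 0.841 V ≤ V_t, so take I_D = 0.383 mA.
Then V_GS = 2.15 V and V_DS = V_DD − I_D(R_D+R_S) = 13 − 0.383×4.46 = 11.3 V.
Saturation requires V_DS ≥ V_GS − V_t = 0.554 V; 11.3 ≥ 0.554 ✓.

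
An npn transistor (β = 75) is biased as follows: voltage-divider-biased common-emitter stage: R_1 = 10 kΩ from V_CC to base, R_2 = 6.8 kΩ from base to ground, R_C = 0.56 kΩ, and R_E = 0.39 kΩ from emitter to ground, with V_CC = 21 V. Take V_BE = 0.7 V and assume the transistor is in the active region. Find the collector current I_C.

Thevenize the base divider: V_Th = V_CC·R_2/(R_1+R_2) = 21×6.8/16.8 = 8.5 V, R_Th = R_1‖R_2 = 4.05 kΩ.
Base-emitter loop: V_Th = I_B·R_Th + V_BE + (β+1)I_B·R_E, so I_B = (8.5 − 0.7) / (4.05 + 76×0.39) = 0.232 mA.
I_C = β·I_B = 75×0.232 = 17.4 mA, and I_E = (β+1)I_B = 17.6 mA.
V_CE = V_CC − I_C·R_C − I_E·R_E = 21 − 17.4×0.56 − 17.6×0.39 = 4.41 V.
V_CE = 4.41 V > 0.2 V confirms active-region operation.

I_C ≈ 17 mA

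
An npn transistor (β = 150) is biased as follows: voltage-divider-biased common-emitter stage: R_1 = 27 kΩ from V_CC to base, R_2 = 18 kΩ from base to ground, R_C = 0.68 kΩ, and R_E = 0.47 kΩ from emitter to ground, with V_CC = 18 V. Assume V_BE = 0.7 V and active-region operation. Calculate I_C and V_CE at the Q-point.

Thevenize the base divider: V_Th = V_CC·R_2/(R_1+R_2) = 18×18/45 = 7.2 V, R_Th = R_1‖R_2 = 10.8 kΩ.
Base-emitter loop: V_Th = I_B·R_Th + V_BE + (β+1)I_B·R_E, so I_B = (7.2 − 0.7) / (10.8 + 151×0.47) = 0.0795 mA.
I_C = β·I_B = 150×0.0795 = 11.9 mA, and I_E = (β+1)I_B = 12 mA.
V_CE = V_CC − I_C·R_C − I_E·R_E = 18 − 11.9×0.68 − 12×0.47 = 4.25 V.
V_CE = 4.25 V > 0.2 V confirms active-region operation.

I_C ≈ 12 mA, V_CE ≈ 4.3 V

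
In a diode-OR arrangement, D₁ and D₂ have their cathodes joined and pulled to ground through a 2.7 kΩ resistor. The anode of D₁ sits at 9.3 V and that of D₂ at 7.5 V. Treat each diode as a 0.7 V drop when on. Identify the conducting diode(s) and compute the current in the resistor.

Assume both conduct. Then node N would need to be at both 9.3−0.7 = 8.6 V and 7.5−0.7 = 6.8 V, which is impossible.
Assume only D₁ conducts: V_N = 9.3 − 0.7 = 8.6 V, so I_R = 8.6/2.7 = 3.19 mA.
Check D₂: its anode-to-cathode voltage is 7.5 − 8.6 = -1.1 V < 0.7 V, so it is off. The assumption is consistent.

Only D₁ conducts; I_R ≈ 3.2 mA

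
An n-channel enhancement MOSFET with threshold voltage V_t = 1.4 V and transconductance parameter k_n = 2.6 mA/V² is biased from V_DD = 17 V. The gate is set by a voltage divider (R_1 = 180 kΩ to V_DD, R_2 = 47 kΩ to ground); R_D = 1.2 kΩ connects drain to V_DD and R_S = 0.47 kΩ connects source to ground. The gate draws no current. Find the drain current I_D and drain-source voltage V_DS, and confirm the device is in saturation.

V_G = V_DD·R_2/(R_1+R_2) = 17×47/227 = 3.52 V.
Assume saturation: I_D = (k_n/2)(V_GS − V_t)² with V_GS = V_G − I_D·R_S = 3.52 − 0.47·I_D.
Substituting gives 0.287·I_D² − 3.59·I_D + 5.84 = 0, with roots I_D = 1.92 or 10.6 mA.
The root I_D = 10.6 mA gives V_GS = -1.45 V ≤ V_t, so take I_D = 1.92 mA.
Then V_GS = 2.62 V and V_DS = V_DD − I_D(R_D+R_S) = 17 − 1.92×1.67 = 13.8 V.
Saturation requires V_DS ≥ V_GS − V_t = 1.22 V; 13.8 ≥ 1.22 ✓.

I_D ≈ 1.9 mA, V_DS ≈ 14 V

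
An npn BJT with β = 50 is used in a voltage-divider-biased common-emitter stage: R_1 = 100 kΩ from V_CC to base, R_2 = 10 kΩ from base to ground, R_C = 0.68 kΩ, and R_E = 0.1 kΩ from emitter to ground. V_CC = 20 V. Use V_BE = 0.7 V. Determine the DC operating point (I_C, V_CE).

I_C ≈ 3.9 mA, V_CE ≈ 17 V

Thevenize the base divider: V_Th = V_CC·R_2/(R_1+R_2) = 20×10/110 = 1.82 V, R_Th = R_1‖R_2 = 9.09 kΩ.
Base-emitter loop: V_Th = I_B·R_Th + V_BE + (β+1)I_B·R_E, so I_B = (1.82 − 0.7) / (9.09 + 51×0.1) = 0.0788 mA.
I_C = β·I_B = 50×0.0788 = 3.94 mA, and I_E = (β+1)I_B = 4.02 mA.
V_CE = V_CC − I_C·R_C − I_E·R_E = 20 − 3.94×0.68 − 4.02×0.1 = 16.9 V.
V_CE = 16.9 V > 0.2 V confirms active-region operation.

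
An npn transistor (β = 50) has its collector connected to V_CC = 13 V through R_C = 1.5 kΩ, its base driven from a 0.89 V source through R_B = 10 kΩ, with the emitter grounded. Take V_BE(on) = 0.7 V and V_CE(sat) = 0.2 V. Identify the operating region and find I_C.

Assume active. Base-emitter loop: I_B = (V_BB − V_BE)/R_B = (0.89 − 0.7)/10 = 0.019 mA.
I_C = β·I_B = 50×0.019 = 0.95 mA.
V_CE = V_CC − I_C·R_C = 13 − 0.95×1.5 = 11.6 V > V_CE(sat), so the active-region assumption holds.

active; I_C ≈ 0.95 mA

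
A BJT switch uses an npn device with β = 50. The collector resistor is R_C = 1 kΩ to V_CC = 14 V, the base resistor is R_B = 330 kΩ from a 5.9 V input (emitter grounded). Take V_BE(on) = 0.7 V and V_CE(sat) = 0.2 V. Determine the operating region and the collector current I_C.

active; I_C ≈ 0.79 mA

Assume active. Base-emitter loop: I_B = (V_BB − V_BE)/R_B = (5.9 − 0.7)/330 = 0.0158 mA.
I_C = β·I_B = 50×0.0158 = 0.788 mA.
V_CE = V_CC − I_C·R_C = 14 − 0.788×1 = 13.2 V > V_CE(sat), so the active-region assumption holds.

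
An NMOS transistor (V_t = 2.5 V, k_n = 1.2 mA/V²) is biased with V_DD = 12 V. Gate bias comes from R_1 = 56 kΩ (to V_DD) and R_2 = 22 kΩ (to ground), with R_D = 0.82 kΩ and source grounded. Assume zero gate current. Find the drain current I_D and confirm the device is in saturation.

I_D ≈ 0.47 mA

V_G = V_DD·R_2/(R_1+R_2) = 12×22/78 = 3.38 V. With the source grounded, V_GS = V_G = 3.38 V.
Assume saturation: I_D = (k_n/2)(V_GS − V_t)² = (1.2/2)×(3.38 − 2.5)² = 0.6×0.885² = 0.47 mA.
V_DS = V_DD − I_D·R_D = 12 − 0.47×0.82 = 11.6 V.
Saturation requires V_DS ≥ V_GS − V_t = 0.885 V; 11.6 ≥ 0.885 ✓.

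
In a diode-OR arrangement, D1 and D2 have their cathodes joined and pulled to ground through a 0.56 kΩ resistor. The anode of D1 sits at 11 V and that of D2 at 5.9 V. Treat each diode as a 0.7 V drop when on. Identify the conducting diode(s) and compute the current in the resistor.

Assume both conduct. Then node N would need to be at both 11−0.7 = 10.3 V and 5.9−0.7 = 5.2 V, which is impossible.
Assume only D1 conducts: V_N = 11 − 0.7 = 10.3 V, so I_R = 10.3/0.56 = 18.4 mA.
Check D2: its anode-to-cathode voltage is 5.9 − 10.3 = -4.4 V < 0.7 V, so it is off. The assumption is consistent.

Only D1 conducts; I_R ≈ 18 mA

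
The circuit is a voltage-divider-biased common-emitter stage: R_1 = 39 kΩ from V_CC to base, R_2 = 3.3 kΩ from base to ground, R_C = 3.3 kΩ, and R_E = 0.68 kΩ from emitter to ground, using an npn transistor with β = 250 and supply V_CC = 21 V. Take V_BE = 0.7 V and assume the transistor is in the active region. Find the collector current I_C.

Thevenize the base divider: V_Th = V_CC·R_2/(R_1+R_2) = 21×3.3/42.3 = 1.64 V, R_Th = R_1‖R_2 = 3.04 kΩ.
Base-emitter loop: V_Th = I_B·R_Th + V_BE + (β+1)I_B·R_E, so I_B = (1.64 − 0.7) / (3.04 + 251×0.68) = 0.0054 mA.
I_C = β·I_B = 250×0.0054 = 1.35 mA, and I_E = (β+1)I_B = 1.36 mA.
V_CE = V_CC − I_C·R_C − I_E·R_E = 21 − 1.35×3.3 − 1.36×0.68 = 15.6 V.
V_CE = 15.6 V > 0.2 V confirms active-region operation.

I_C ≈ 1.4 mA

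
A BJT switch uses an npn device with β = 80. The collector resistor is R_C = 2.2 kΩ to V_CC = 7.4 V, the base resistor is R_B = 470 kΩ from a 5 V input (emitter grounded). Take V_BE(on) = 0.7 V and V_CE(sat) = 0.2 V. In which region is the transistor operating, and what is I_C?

active; I_C ≈ 0.73 mA

Assume active. Base-emitter loop: I_B = (V_BB − V_BE)/R_B = (5 − 0.7)/470 = 0.00915 mA.
I_C = β·I_B = 80×0.00915 = 0.732 mA.
V_CE = V_CC − I_C·R_C = 7.4 − 0.732×2.2 = 5.79 V > V_CE(sat), so the active-region assumption holds.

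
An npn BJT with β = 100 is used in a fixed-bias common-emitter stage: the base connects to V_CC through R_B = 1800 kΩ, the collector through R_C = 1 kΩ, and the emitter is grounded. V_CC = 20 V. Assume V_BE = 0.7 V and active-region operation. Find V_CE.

Base loop: V_CC = I_B·R_B + V_BE, so I_B = (20 − 0.7)/1800 kΩ = 0.0107 mA.
In the active region I_C = β·I_B = 100 × 0.0107 = 1.07 mA.
Collector loop: V_CE = V_CC − I_C·R_C = 20 − 1.07×1 = 18.9 V.
Since V_CE = 18.9 V > V_CE(sat) ≈ 0.2 V, the transistor is in the active region as assumed.

V_CE ≈ 19 V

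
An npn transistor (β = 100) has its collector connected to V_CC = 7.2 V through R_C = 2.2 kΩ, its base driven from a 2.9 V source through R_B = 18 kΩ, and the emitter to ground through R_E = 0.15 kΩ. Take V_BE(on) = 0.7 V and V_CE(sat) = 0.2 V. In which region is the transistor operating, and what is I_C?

saturation; I_C ≈ 3 mA

Assume active: I_B = (2.9 − 0.7)/(18 + 101×0.15) = 0.0664 mA, I_C = β·I_B = 6.64 mA.
Then V_CE = 7.2 − 6.64×2.2 − 6.7×0.15 = -8.41 V < 0.2 V — the active assumption fails.
Re-solve with V_CE = 0.2 V. KCL at the emitter: V_E/R_E = (V_BB−0.7−V_E)/R_B + (V_CC−0.2−V_E)/R_C, giving V_E = 0.46 V.
I_C = (V_CC − 0.2 − V_E)/R_C = (7 − 0.46)/2.2 = 2.97 mA.
Check: I_B = (2.2 − 0.46)/18 = 0.0966 mA, and β·I_B = 9.66 mA > I_C, confirming saturation.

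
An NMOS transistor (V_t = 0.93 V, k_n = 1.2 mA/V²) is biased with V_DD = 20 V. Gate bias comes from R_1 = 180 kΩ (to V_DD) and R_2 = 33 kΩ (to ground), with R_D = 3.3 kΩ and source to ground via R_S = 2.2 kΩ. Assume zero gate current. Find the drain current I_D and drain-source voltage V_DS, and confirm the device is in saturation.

V_G = V_DD·R_2/(R_1+R_2) = 20×33/213 = 3.1 V.
Assume saturation: I_D = (k_n/2)(V_GS − V_t)² with V_GS = V_G − I_D·R_S = 3.1 − 2.2·I_D.
Substituting gives 2.9·I_D² − 6.73·I_D + 2.82 = 0, with roots I_D = 0.55 or 1.77 mA.
The root I_D = 1.77 mA gives V_GS = -0.785 V ≤ V_t, so take I_D = 0.55 mA.
Then V_GS = 1.89 V and V_DS = V_DD − I_D(R_D+R_S) = 20 − 0.55×5.5 = 17 V.
Saturation requires V_DS ≥ V_GS − V_t = 0.958 V; 17 ≥ 0.958 ✓.

I_D ≈ 0.55 mA, V_DS ≈ 17 V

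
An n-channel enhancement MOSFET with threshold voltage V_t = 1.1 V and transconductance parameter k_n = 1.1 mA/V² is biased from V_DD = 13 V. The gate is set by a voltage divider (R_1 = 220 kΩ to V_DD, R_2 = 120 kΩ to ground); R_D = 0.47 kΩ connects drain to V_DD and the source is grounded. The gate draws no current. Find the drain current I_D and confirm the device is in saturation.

I_D ≈ 6.7 mA

V_G = V_DD·R_2/(R_1+R_2) = 13×120/340 = 4.59 V. With the source grounded, V_GS = V_G = 4.59 V.
Assume saturation: I_D = (k_n/2)(V_GS − V_t)² = (1.1/2)×(4.59 − 1.1)² = 0.55×3.49² = 6.69 mA.
V_DS = V_DD − I_D·R_D = 13 − 6.69×0.47 = 9.85 V.
Saturation requires V_DS ≥ V_GS − V_t = 3.49 V; 9.85 ≥ 3.49 ✓.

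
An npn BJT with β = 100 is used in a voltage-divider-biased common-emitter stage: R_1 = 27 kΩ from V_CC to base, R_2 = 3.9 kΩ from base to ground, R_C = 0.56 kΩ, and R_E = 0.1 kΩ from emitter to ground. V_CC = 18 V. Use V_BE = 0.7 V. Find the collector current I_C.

Thevenize the base divider: V_Th = V_CC·R_2/(R_1+R_2) = 18×3.9/30.9 = 2.27 V, R_Th = R_1‖R_2 = 3.41 kΩ.
Base-emitter loop: V_Th = I_B·R_Th + V_BE + (β+1)I_B·R_E, so I_B = (2.27 − 0.7) / (3.41 + 101×0.1) = 0.116 mA.
I_C = β·I_B = 100×0.116 = 11.6 mA, and I_E = (β+1)I_B = 11.8 mA.
V_CE = V_CC − I_C·R_C − I_E·R_E = 18 − 11.6×0.56 − 11.8×0.1 = 10.3 V.
V_CE = 10.3 V > 0.2 V confirms active-region operation.

I_C ≈ 12 mA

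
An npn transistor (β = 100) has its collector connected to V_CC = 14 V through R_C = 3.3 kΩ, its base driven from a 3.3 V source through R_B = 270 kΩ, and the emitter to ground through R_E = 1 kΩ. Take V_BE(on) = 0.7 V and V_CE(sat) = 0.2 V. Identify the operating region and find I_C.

Assume active. Base-emitter loop: I_B = (V_BB − V_BE)/(R_B + (β+1)R_E) = (3.3 − 0.7)/(270 + 101×1) = 0.00701 mA.
I_C = β·I_B = 100×0.00701 = 0.701 mA.
V_CE = V_CC − I_C·R_C − I_E·R_E = 14 − 0.701×3.3 − 0.708×1 = 11 V > V_CE(sat), so the active-region assumption holds.

active; I_C ≈ 0.7 mA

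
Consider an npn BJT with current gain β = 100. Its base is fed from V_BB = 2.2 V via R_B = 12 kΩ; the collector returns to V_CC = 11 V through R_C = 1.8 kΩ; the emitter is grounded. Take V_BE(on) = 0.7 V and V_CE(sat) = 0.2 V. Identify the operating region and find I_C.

saturation; I_C ≈ 6 mA

Assume active: I_B = (2.2 − 0.7)/12 = 0.125 mA, giving I_C = β·I_B = 12.5 mA.
But then V_CE = 11 − 12.5×1.8 = -11.5 V < V_CE(sat) = 0.2 V — impossible in the active region.
So the transistor is saturated. With V_CE = 0.2 V, I_C = (V_CC − 0.2)/R_C = 10.8/1.8 = 6 mA.
Check: β·I_B = 12.5 mA > I_C = 6 mA, confirming saturation.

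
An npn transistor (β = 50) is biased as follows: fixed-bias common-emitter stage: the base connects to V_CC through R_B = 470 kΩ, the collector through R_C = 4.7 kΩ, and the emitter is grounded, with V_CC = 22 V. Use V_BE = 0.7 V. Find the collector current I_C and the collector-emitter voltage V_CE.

Base loop: V_CC = I_B·R_B + V_BE, so I_B = (22 − 0.7)/470 kΩ = 0.0453 mA.
In the active region I_C = β·I_B = 50 × 0.0453 = 2.27 mA.
Collector loop: V_CE = V_CC − I_C·R_C = 22 − 2.27×4.7 = 11.3 V.
Since V_CE = 11.3 V > V_CE(sat) ≈ 0.2 V, the transistor is in the active region as assumed.

I_C ≈ 2.3 mA, V_CE ≈ 11 V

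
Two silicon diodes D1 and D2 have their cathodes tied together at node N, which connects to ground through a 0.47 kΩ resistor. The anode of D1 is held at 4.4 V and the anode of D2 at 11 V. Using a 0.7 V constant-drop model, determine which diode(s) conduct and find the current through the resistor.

Assume both conduct. Then node N would need to be at both 4.4−0.7 = 3.7 V and 11−0.7 = 10.3 V, which is impossible.
Assume only D2 conducts: V_N = 11 − 0.7 = 10.3 V, so I_R = 10.3/0.47 = 21.9 mA.
Check D1: its anode-to-cathode voltage is 4.4 − 10.3 = -5.9 V < 0.7 V, so it is off. The assumption is consistent.

Only D2 conducts; I_R ≈ 22 mA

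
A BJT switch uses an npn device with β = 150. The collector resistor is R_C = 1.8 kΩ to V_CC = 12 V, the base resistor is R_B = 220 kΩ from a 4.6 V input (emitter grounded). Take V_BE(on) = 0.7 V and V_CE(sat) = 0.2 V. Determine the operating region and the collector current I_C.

active; I_C ≈ 2.7 mA

Assume active. Base-emitter loop: I_B = (V_BB − V_BE)/R_B = (4.6 − 0.7)/220 = 0.0177 mA.
I_C = β·I_B = 150×0.0177 = 2.66 mA.
V_CE = V_CC − I_C·R_C = 12 − 2.66×1.8 = 7.21 V > V_CE(sat), so the active-region assumption holds.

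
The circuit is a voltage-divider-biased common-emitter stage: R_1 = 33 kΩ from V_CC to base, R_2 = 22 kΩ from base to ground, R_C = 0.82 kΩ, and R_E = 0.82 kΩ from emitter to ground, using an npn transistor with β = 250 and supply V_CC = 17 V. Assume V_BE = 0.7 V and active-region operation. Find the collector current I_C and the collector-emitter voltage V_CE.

I_C ≈ 7 mA, V_CE ≈ 5.6 V

Thevenize the base divider: V_Th = V_CC·R_2/(R_1+R_2) = 17×22/55 = 6.8 V, R_Th = R_1‖R_2 = 13.2 kΩ.
Base-emitter loop: V_Th = I_B·R_Th + V_BE + (β+1)I_B·R_E, so I_B = (6.8 − 0.7) / (13.2 + 251×0.82) = 0.0279 mA.
I_C = β·I_B = 250×0.0279 = 6.96 mA, and I_E = (β+1)I_B = 6.99 mA.
V_CE = V_CC − I_C·R_C − I_E·R_E = 17 − 6.96×0.82 − 6.99×0.82 = 5.56 V.
V_CE = 5.56 V > 0.2 V confirms active-region operation.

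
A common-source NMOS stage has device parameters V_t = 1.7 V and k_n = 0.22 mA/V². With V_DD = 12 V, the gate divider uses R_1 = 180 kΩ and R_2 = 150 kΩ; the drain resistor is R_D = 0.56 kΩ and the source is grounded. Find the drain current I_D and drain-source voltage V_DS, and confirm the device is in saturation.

I_D ≈ 1.6 mA, V_DS ≈ 11 V

V_G = V_DD·R_2/(R_1+R_2) = 12×150/330 = 5.45 V. With the source grounded, V_GS = V_G = 5.45 V.
Assume saturation: I_D = (k_n/2)(V_GS − V_t)² = (0.22/2)×(5.45 − 1.7)² = 0.11×3.75² = 1.55 mA.
V_DS = V_DD − I_D·R_D = 12 − 1.55×0.56 = 11.1 V.
Saturation requires V_DS ≥ V_GS − V_t = 3.75 V; 11.1 ≥ 3.75 ✓.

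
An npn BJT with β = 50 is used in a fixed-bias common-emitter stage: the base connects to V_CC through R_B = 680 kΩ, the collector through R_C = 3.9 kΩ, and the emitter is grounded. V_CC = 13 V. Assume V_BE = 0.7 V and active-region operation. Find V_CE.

Base loop: V_CC = I_B·R_B + V_BE, so I_B = (13 − 0.7)/680 kΩ = 0.0181 mA.
In the active region I_C = β·I_B = 50 × 0.0181 = 0.904 mA.
Collector loop: V_CE = V_CC − I_C·R_C = 13 − 0.904×3.9 = 9.47 V.
Since V_CE = 9.47 V > V_CE(sat) ≈ 0.2 V, the transistor is in the active region as assumed.

V_CE ≈ 9.5 V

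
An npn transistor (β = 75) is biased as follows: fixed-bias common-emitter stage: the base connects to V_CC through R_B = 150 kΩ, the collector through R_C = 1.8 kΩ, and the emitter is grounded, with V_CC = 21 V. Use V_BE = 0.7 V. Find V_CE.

V_CE ≈ 2.7 V

Base loop: V_CC = I_B·R_B + V_BE, so I_B = (21 − 0.7)/150 kΩ = 0.135 mA.
In the active region I_C = β·I_B = 75 × 0.135 = 10.2 mA.
Collector loop: V_CE = V_CC − I_C·R_C = 21 − 10.2×1.8 = 2.73 V.
Since V_CE = 2.73 V > V_CE(sat) ≈ 0.2 V, the transistor is in the active region as assumed.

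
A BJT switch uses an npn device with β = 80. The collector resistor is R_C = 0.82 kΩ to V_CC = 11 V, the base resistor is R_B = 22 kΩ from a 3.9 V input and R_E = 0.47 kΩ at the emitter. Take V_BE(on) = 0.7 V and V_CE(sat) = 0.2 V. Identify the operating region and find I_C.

Assume active. Base-emitter loop: I_B = (V_BB − V_BE)/(R_B + (β+1)R_E) = (3.9 − 0.7)/(22 + 81×0.47) = 0.0533 mA.
I_C = β·I_B = 80×0.0533 = 4.26 mA.
V_CE = V_CC − I_C·R_C − I_E·R_E = 11 − 4.26×0.82 − 4.31×0.47 = 5.48 V > V_CE(sat), so the active-region assumption holds.

active; I_C ≈ 4.3 mA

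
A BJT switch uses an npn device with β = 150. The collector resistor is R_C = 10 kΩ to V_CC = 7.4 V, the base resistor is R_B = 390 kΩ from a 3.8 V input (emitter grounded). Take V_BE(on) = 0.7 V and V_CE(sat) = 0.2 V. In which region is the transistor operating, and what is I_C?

Assume active: I_B = (3.8 − 0.7)/390 = 0.00795 mA, giving I_C = β·I_B = 1.19 mA.
But then V_CE = 7.4 − 1.19×10 = -4.52 V < V_CE(sat) = 0.2 V — impossible in the active region.
So the transistor is saturated. With V_CE = 0.2 V, I_C = (V_CC − 0.2)/R_C = 7.2/10 = 0.72 mA.
Check: β·I_B = 1.19 mA > I_C = 0.72 mA, confirming saturation.

saturation; I_C ≈ 0.72 mA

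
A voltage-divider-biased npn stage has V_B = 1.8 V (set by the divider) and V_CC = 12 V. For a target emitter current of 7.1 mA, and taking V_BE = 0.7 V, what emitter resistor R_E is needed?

R_E ≈ 0.15 kΩ

V_E = V_B − V_BE = 1.8 − 0.7 = 1.1 V.
R_E = V_E / I_E = 1.1 / 7.1 = 0.155 kΩ.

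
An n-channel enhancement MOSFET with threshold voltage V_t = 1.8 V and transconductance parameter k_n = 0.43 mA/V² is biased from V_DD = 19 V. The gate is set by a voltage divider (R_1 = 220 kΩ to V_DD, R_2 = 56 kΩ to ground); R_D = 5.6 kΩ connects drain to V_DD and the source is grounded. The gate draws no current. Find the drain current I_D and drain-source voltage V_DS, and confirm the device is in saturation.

I_D ≈ 0.91 mA, V_DS ≈ 14 V

V_G = V_DD·R_2/(R_1+R_2) = 19×56/276 = 3.86 V. With the source grounded, V_GS = V_G = 3.86 V.
Assume saturation: I_D = (k_n/2)(V_GS − V_t)² = (0.43/2)×(3.86 − 1.8)² = 0.215×2.06² = 0.908 mA.
V_DS = V_DD − I_D·R_D = 19 − 0.908×5.6 = 13.9 V.
Saturation requires V_DS ≥ V_GS − V_t = 2.06 V; 13.9 ≥ 2.06 ✓.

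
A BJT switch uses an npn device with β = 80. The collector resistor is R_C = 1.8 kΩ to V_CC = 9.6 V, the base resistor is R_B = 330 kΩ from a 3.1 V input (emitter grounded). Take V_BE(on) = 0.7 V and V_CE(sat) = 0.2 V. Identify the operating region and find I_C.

active; I_C ≈ 0.58 mA

Assume active. Base-emitter loop: I_B = (V_BB − V_BE)/R_B = (3.1 − 0.7)/330 = 0.00727 mA.
I_C = β·I_B = 80×0.00727 = 0.582 mA.
V_CE = V_CC − I_C·R_C = 9.6 − 0.582×1.8 = 8.55 V > V_CE(sat), so the active-region assumption holds.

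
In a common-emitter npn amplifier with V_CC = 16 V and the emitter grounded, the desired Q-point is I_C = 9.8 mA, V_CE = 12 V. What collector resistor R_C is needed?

R_C ≈ 0.41 kΩ

Collector loop: V_CC = I_C·R_C + V_CE.
R_C = (V_CC − V_CE)/I_C = (16 − 12)/9.8 = 0.408 kΩ.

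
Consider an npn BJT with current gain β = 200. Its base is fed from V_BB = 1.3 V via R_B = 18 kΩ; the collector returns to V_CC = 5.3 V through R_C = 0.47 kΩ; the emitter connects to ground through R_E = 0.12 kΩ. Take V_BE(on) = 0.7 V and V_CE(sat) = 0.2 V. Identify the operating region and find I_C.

active; I_C ≈ 2.8 mA

Assume active. Base-emitter loop: I_B = (V_BB − V_BE)/(R_B + (β+1)R_E) = (1.3 − 0.7)/(18 + 201×0.12) = 0.0142 mA.
I_C = β·I_B = 200×0.0142 = 2.85 mA.
V_CE = V_CC − I_C·R_C − I_E·R_E = 5.3 − 2.85×0.47 − 2.86×0.12 = 3.62 V > V_CE(sat), so the active-region assumption holds.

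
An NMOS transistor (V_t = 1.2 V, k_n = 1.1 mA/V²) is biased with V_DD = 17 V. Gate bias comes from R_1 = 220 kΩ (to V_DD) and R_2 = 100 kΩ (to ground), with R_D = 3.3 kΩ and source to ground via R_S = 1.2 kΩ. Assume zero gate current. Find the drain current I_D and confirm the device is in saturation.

V_G = V_DD·R_2/(R_1+R_2) = 17×100/320 = 5.31 V.
Assume saturation: I_D = (k_n/2)(V_GS − V_t)² with V_GS = V_G − I_D·R_S = 5.31 − 1.2·I_D.
Substituting gives 0.792·I_D² − 6.43·I_D + 9.3 = 0, with roots I_D = 1.88 or 6.23 mA.
The root I_D = 6.23 mA gives V_GS = -2.17 V ≤ V_t, so take I_D = 1.88 mA.
Then V_GS = 3.05 V and V_DS = V_DD − I_D(R_D+R_S) = 17 − 1.88×4.5 = 8.52 V.
Saturation requires V_DS ≥ V_GS − V_t = 1.85 V; 8.52 ≥ 1.85 ✓.

I_D ≈ 1.9 mA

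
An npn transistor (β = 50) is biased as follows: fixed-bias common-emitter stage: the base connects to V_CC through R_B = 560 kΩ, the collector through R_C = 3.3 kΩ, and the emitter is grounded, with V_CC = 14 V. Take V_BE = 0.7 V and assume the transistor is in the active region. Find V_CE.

V_CE ≈ 10 V

Base loop: V_CC = I_B·R_B + V_BE, so I_B = (14 − 0.7)/560 kΩ = 0.0238 mA.
In the active region I_C = β·I_B = 50 × 0.0238 = 1.19 mA.
Collector loop: V_CE = V_CC − I_C·R_C = 14 − 1.19×3.3 = 10.1 V.
Since V_CE = 10.1 V > V_CE(sat) ≈ 0.2 V, the transistor is in the active region as assumed.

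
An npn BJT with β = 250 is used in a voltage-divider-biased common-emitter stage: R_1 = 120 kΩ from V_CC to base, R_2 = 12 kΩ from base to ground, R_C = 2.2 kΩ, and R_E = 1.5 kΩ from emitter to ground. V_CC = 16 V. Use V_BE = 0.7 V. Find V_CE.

V_CE ≈ 14 V

Thevenize the base divider: V_Th = V_CC·R_2/(R_1+R_2) = 16×12/132 = 1.45 V, R_Th = R_1‖R_2 = 10.9 kΩ.
Base-emitter loop: V_Th = I_B·R_Th + V_BE + (β+1)I_B·R_E, so I_B = (1.45 − 0.7) / (10.9 + 251×1.5) = 0.00195 mA.
I_C = β·I_B = 250×0.00195 = 0.487 mA, and I_E = (β+1)I_B = 0.489 mA.
V_CE = V_CC − I_C·R_C − I_E·R_E = 16 − 0.487×2.2 − 0.489×1.5 = 14.2 V.
V_CE = 14.2 V > 0.2 V confirms active-region operation.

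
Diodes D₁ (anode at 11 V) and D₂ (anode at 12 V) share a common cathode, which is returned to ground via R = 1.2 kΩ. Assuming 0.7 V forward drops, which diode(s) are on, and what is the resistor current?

Assume both conduct. Then node N would need to be at both 11−0.7 = 10.3 V and 12−0.7 = 11.3 V, which is impossible.
Assume only D₂ conducts: V_N = 12 − 0.7 = 11.3 V, so I_R = 11.3/1.2 = 9.42 mA.
Check D₁: its anode-to-cathode voltage is 11 − 11.3 = -0.3 V < 0.7 V, so it is off. The assumption is consistent.

Only D₂ conducts; I_R ≈ 9.4 mA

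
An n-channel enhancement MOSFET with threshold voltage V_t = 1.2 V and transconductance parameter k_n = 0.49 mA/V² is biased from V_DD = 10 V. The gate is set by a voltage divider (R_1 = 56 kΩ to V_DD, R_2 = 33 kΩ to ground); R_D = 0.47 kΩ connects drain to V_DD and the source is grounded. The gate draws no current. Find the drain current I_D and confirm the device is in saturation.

I_D ≈ 1.5 mA

V_G = V_DD·R_2/(R_1+R_2) = 10×33/89 = 3.71 V. With the source grounded, V_GS = V_G = 3.71 V.
Assume saturation: I_D = (k_n/2)(V_GS − V_t)² = (0.49/2)×(3.71 − 1.2)² = 0.245×2.51² = 1.54 mA.
V_DS = V_DD − I_D·R_D = 10 − 1.54×0.47 = 9.28 V.
Saturation requires V_DS ≥ V_GS − V_t = 2.51 V; 9.28 ≥ 2.51 ✓.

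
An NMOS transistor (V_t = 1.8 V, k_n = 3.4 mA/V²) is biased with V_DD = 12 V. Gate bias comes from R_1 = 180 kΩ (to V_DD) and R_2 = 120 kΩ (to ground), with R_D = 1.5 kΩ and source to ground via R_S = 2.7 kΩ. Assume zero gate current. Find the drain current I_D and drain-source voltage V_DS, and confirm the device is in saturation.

V_G = V_DD·R_2/(R_1+R_2) = 12×120/300 = 4.8 V.
Assume saturation: I_D = (k_n/2)(V_GS − V_t)² with V_GS = V_G − I_D·R_S = 4.8 − 2.7·I_D.
Substituting gives 12.4·I_D² − 28.5·I_D + 15.3 = 0, with roots I_D = 0.849 or 1.45 mA.
The root I_D = 1.45 mA gives V_GS = 0.875 V ≤ V_t, so take I_D = 0.849 mA.
Then V_GS = 2.51 V and V_DS = V_DD − I_D(R_D+R_S) = 12 − 0.849×4.2 = 8.43 V.
Saturation requires V_DS ≥ V_GS − V_t = 0.707 V; 8.43 ≥ 0.707 ✓.

I_D ≈ 0.85 mA, V_DS ≈ 8.4 V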